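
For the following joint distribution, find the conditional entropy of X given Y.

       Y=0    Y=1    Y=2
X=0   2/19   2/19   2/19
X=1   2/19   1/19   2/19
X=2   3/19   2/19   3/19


H(X|Y) = Σ_y p(y) H(X|Y=y)
  p(Y=0) = 7/19, H(X|Y=0) = 1.5567
  p(Y=1) = 5/19, H(X|Y=1) = 1.5219
  p(Y=2) = 7/19, H(X|Y=2) = 1.5567
H(X|Y) = 0.3684×1.5567 + 0.2632×1.5219 + 0.3684×1.5567 = 1.5475 bits


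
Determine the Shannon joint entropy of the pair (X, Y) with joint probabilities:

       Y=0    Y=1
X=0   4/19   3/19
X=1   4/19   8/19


H(X,Y) = -Σ p(x,y) log₂ p(x,y)
  p(0,0)=4/19: -0.2105 × log₂(0.2105) = 0.4732
  p(0,1)=3/19: -0.1579 × log₂(0.1579) = 0.4205
  p(1,0)=4/19: -0.2105 × log₂(0.2105) = 0.4732
  p(1,1)=8/19: -0.4211 × log₂(0.4211) = 0.5254
H(X,Y) = 1.8924 bits


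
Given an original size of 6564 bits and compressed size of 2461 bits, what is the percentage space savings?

Space savings = (1 - Compressed/Original) × 100%
= (1 - 2461/6564) × 100%
= 62.51%


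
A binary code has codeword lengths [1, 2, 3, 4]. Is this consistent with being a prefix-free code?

Kraft inequality: Σ 2^(-l_i) ≤ 1 for prefix-free code
Calculating: 2^(-1) + 2^(-2) + 2^(-3) + 2^(-4)
= 0.5 + 0.25 + 0.125 + 0.0625
= 0.9375
Since 0.9375 ≤ 1, prefix-free code exists


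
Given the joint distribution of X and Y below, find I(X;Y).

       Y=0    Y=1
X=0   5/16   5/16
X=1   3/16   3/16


H(X) = 0.9544, H(Y) = 1.0000, H(X,Y) = 1.9544
I(X;Y) = H(X) + H(Y) - H(X,Y) = 0.0000 bits


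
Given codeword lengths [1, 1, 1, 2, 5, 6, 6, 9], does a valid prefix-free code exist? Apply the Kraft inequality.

Kraft inequality: Σ 2^(-l_i) ≤ 1 for prefix-free code
Calculating: 2^(-1) + 2^(-1) + 2^(-1) + 2^(-2) + 2^(-5) + 2^(-6) + 2^(-6) + 2^(-9)
= 0.5 + 0.5 + 0.5 + 0.25 + 0.03125 + 0.015625 + 0.015625 + 0.001953125
= 1.8145
Since 1.8145 > 1, prefix-free code does not exist


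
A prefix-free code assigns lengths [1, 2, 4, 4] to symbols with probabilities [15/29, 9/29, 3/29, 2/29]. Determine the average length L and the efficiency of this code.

Average length L = Σ p_i × l_i = 1.8276 bits
Entropy H = 1.6205 bits
Efficiency η = H/L × 100% = 88.67%


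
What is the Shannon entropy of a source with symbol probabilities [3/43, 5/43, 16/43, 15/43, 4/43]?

H(X) = -Σ p(x) log₂ p(x)
  -3/43 × log₂(3/43) = 0.2680
  -5/43 × log₂(5/43) = 0.3610
  -16/43 × log₂(16/43) = 0.5307
  -15/43 × log₂(15/43) = 0.5300
  -4/43 × log₂(4/43) = 0.3187
H(X) = 2.0084 bits


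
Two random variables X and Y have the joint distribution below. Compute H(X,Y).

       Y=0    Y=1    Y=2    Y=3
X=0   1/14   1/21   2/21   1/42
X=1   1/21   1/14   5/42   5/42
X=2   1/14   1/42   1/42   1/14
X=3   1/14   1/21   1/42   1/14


H(X,Y) = -Σ p(x,y) log₂ p(x,y)
  p(0,0)=1/14: -0.0714 × log₂(0.0714) = 0.2720
  p(0,1)=1/21: -0.0476 × log₂(0.0476) = 0.2092
  p(0,2)=2/21: -0.0952 × log₂(0.0952) = 0.3231
  p(0,3)=1/42: -0.0238 × log₂(0.0238) = 0.1284
  p(1,0)=1/21: -0.0476 × log₂(0.0476) = 0.2092
  p(1,1)=1/14: -0.0714 × log₂(0.0714) = 0.2720
  p(1,2)=5/42: -0.1190 × log₂(0.1190) = 0.3655
  p(1,3)=5/42: -0.1190 × log₂(0.1190) = 0.3655
  p(2,0)=1/14: -0.0714 × log₂(0.0714) = 0.2720
  p(2,1)=1/42: -0.0238 × log₂(0.0238) = 0.1284
  p(2,2)=1/42: -0.0238 × log₂(0.0238) = 0.1284
  p(2,3)=1/14: -0.0714 × log₂(0.0714) = 0.2720
  p(3,0)=1/14: -0.0714 × log₂(0.0714) = 0.2720
  p(3,1)=1/21: -0.0476 × log₂(0.0476) = 0.2092
  p(3,2)=1/42: -0.0238 × log₂(0.0238) = 0.1284
  p(3,3)=1/14: -0.0714 × log₂(0.0714) = 0.2720
H(X,Y) = 3.8269 bits


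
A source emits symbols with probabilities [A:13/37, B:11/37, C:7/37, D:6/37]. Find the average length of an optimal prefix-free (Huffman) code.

Huffman tree construction:
Combine smallest probabilities repeatedly
Resulting codes:
  A: 11 (length 2)
  B: 10 (length 2)
  C: 01 (length 2)
  D: 00 (length 2)
Average length = Σ p(s) × length(s) = 2.0000 bits


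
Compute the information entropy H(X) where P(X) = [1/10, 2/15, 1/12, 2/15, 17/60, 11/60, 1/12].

H(X) = -Σ p(x) log₂ p(x)
  -1/10 × log₂(1/10) = 0.3322
  -2/15 × log₂(2/15) = 0.3876
  -1/12 × log₂(1/12) = 0.2987
  -2/15 × log₂(2/15) = 0.3876
  -17/60 × log₂(17/60) = 0.5155
  -11/60 × log₂(11/60) = 0.4487
  -1/12 × log₂(1/12) = 0.2987
H(X) = 2.6691 bits


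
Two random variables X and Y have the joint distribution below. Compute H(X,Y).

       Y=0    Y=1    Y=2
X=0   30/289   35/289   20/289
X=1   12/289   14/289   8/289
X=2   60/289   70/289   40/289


H(X,Y) = -Σ p(x,y) log₂ p(x,y)
  p(0,0)=30/289: -0.1038 × log₂(0.1038) = 0.3392
  p(0,1)=35/289: -0.1211 × log₂(0.1211) = 0.3688
  p(0,2)=20/289: -0.0692 × log₂(0.0692) = 0.2666
  p(1,0)=12/289: -0.0415 × log₂(0.0415) = 0.1906
  p(1,1)=14/289: -0.0484 × log₂(0.0484) = 0.2116
  p(1,2)=8/289: -0.0277 × log₂(0.0277) = 0.1433
  p(2,0)=60/289: -0.2076 × log₂(0.2076) = 0.4709
  p(2,1)=70/289: -0.2422 × log₂(0.2422) = 0.4955
  p(2,2)=40/289: -0.1384 × log₂(0.1384) = 0.3949
H(X,Y) = 2.8814 bits


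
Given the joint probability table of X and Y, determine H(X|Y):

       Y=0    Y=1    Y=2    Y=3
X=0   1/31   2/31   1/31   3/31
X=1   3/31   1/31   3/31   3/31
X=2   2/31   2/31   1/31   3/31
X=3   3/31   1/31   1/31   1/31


H(X|Y) = Σ_y p(y) H(X|Y=y)
  p(Y=0) = 9/31, H(X|Y=0) = 1.8911
  p(Y=1) = 6/31, H(X|Y=1) = 1.9183
  p(Y=2) = 6/31, H(X|Y=2) = 1.7925
  p(Y=3) = 10/31, H(X|Y=3) = 1.8955
H(X|Y) = 0.2903×1.8911 + 0.1935×1.9183 + 0.1935×1.7925 + 0.3226×1.8955 = 1.8787 bits


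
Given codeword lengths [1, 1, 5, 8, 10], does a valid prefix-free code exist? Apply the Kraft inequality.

Kraft inequality: Σ 2^(-l_i) ≤ 1 for prefix-free code
Calculating: 2^(-1) + 2^(-1) + 2^(-5) + 2^(-8) + 2^(-10)
= 0.5 + 0.5 + 0.03125 + 0.00390625 + 0.0009765625
= 1.0361
Since 1.0361 > 1, prefix-free code does not exist


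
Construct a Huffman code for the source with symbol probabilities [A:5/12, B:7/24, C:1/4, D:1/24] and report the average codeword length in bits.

Huffman tree construction:
Combine smallest probabilities repeatedly
Resulting codes:
  A: 0 (length 1)
  B: 10 (length 2)
  C: 111 (length 3)
  D: 110 (length 3)
Average length = Σ p(s) × length(s) = 1.8750 bits


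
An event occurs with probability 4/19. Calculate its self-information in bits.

Information content I(x) = -log₂(p(x))
I = -log₂(4/19) = -log₂(0.2105)
I = 2.2479 bits


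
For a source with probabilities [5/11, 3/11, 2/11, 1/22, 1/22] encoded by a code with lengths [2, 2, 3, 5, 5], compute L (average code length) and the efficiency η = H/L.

Average length L = Σ p_i × l_i = 2.4545 bits
Entropy H = 1.8808 bits
Efficiency η = H/L × 100% = 76.63%


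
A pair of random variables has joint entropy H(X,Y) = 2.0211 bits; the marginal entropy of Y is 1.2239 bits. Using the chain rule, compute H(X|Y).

Chain rule: H(X,Y) = H(X|Y) + H(Y)
H(X|Y) = H(X,Y) - H(Y) = 2.0211 - 1.2239 = 0.7972 bits


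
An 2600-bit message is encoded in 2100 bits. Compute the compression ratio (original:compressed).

Compression ratio = Original / Compressed
= 2600 / 2100 = 1.24:1


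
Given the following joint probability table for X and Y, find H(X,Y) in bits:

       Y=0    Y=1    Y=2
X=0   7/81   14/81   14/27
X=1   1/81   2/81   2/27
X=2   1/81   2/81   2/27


H(X,Y) = -Σ p(x,y) log₂ p(x,y)
  p(0,0)=7/81: -0.0864 × log₂(0.0864) = 0.3053
  p(0,1)=14/81: -0.1728 × log₂(0.1728) = 0.4377
  p(0,2)=14/27: -0.5185 × log₂(0.5185) = 0.4913
  p(1,0)=1/81: -0.0123 × log₂(0.0123) = 0.0783
  p(1,1)=2/81: -0.0247 × log₂(0.0247) = 0.1318
  p(1,2)=2/27: -0.0741 × log₂(0.0741) = 0.2781
  p(2,0)=1/81: -0.0123 × log₂(0.0123) = 0.0783
  p(2,1)=2/81: -0.0247 × log₂(0.0247) = 0.1318
  p(2,2)=2/27: -0.0741 × log₂(0.0741) = 0.2781
H(X,Y) = 2.2108 bits


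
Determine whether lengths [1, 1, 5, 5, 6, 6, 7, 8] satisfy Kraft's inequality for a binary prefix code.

Kraft inequality: Σ 2^(-l_i) ≤ 1 for prefix-free code
Calculating: 2^(-1) + 2^(-1) + 2^(-5) + 2^(-5) + 2^(-6) + 2^(-6) + 2^(-7) + 2^(-8)
= 0.5 + 0.5 + 0.03125 + 0.03125 + 0.015625 + 0.015625 + 0.0078125 + 0.00390625
= 1.1055
Since 1.1055 > 1, prefix-free code does not exist


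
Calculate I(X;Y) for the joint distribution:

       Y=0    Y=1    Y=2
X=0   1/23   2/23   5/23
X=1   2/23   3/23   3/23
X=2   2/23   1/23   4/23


H(X) = 1.5822, H(Y) = 1.4740, H(X,Y) = 2.9966
I(X;Y) = H(X) + H(Y) - H(X,Y) = 0.0596 bits


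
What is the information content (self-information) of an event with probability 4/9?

Information content I(x) = -log₂(p(x))
I = -log₂(4/9) = -log₂(0.4444)
I = 1.1699 bits


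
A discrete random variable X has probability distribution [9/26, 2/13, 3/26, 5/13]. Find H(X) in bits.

H(X) = -Σ p(x) log₂ p(x)
  -9/26 × log₂(9/26) = 0.5298
  -2/13 × log₂(2/13) = 0.4155
  -3/26 × log₂(3/26) = 0.3595
  -5/13 × log₂(5/13) = 0.5302
H(X) = 1.8349 bits


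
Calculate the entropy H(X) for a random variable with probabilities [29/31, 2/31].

H(X) = -Σ p(x) log₂ p(x)
  -29/31 × log₂(29/31) = 0.0900
  -2/31 × log₂(2/31) = 0.2551
H(X) = 0.3451 bits


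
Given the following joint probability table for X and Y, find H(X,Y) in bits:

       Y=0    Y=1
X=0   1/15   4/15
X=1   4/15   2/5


H(X,Y) = -Σ p(x,y) log₂ p(x,y)
  p(0,0)=1/15: -0.0667 × log₂(0.0667) = 0.2605
  p(0,1)=4/15: -0.2667 × log₂(0.2667) = 0.5085
  p(1,0)=4/15: -0.2667 × log₂(0.2667) = 0.5085
  p(1,1)=2/5: -0.4000 × log₂(0.4000) = 0.5288
H(X,Y) = 1.8062 bits


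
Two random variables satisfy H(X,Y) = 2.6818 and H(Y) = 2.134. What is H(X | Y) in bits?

Chain rule: H(X,Y) = H(X|Y) + H(Y)
H(X|Y) = H(X,Y) - H(Y) = 2.6818 - 2.134 = 0.5478 bits


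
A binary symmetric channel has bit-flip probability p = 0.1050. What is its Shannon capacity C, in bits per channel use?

For BSC with error probability p:
C = 1 - H(p) where H(p) is binary entropy
H(0.1050) = -0.1050 × log₂(0.1050) - 0.8950 × log₂(0.8950)
H(p) = 0.4846
C = 1 - 0.4846 = 0.5154 bits/use


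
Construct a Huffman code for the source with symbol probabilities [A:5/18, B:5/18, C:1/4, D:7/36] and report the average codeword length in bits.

Huffman tree construction:
Combine smallest probabilities repeatedly
Resulting codes:
  A: 10 (length 2)
  B: 11 (length 2)
  C: 01 (length 2)
  D: 00 (length 2)
Average length = Σ p(s) × length(s) = 2.0000 bits


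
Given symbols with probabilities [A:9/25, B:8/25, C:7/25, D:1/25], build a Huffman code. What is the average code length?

Huffman tree construction:
Combine smallest probabilities repeatedly
Resulting codes:
  A: 0 (length 1)
  B: 10 (length 2)
  C: 111 (length 3)
  D: 110 (length 3)
Average length = Σ p(s) × length(s) = 1.9600 bits


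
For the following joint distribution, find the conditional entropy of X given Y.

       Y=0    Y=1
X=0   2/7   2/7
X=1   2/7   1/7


H(X|Y) = Σ_y p(y) H(X|Y=y)
  p(Y=0) = 4/7, H(X|Y=0) = 1.0000
  p(Y=1) = 3/7, H(X|Y=1) = 0.9183
H(X|Y) = 0.5714×1.0000 + 0.4286×0.9183 = 0.9650 bits


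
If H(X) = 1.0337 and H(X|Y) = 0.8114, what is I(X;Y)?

I(X;Y) = H(X) - H(X|Y)
I(X;Y) = 1.0337 - 0.8114 = 0.2223 bits


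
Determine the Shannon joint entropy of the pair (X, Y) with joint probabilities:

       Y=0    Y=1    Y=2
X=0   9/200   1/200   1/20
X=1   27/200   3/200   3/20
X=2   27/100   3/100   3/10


H(X,Y) = -Σ p(x,y) log₂ p(x,y)
  p(0,0)=9/200: -0.0450 × log₂(0.0450) = 0.2013
  p(0,1)=1/200: -0.0050 × log₂(0.0050) = 0.0382
  p(0,2)=1/20: -0.0500 × log₂(0.0500) = 0.2161
  p(1,0)=27/200: -0.1350 × log₂(0.1350) = 0.3900
  p(1,1)=3/200: -0.0150 × log₂(0.0150) = 0.0909
  p(1,2)=3/20: -0.1500 × log₂(0.1500) = 0.4105
  p(2,0)=27/100: -0.2700 × log₂(0.2700) = 0.5100
  p(2,1)=3/100: -0.0300 × log₂(0.0300) = 0.1518
  p(2,2)=3/10: -0.3000 × log₂(0.3000) = 0.5211
H(X,Y) = 2.5300 bits


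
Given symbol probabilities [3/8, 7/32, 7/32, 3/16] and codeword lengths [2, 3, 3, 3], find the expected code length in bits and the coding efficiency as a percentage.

Average length L = Σ p_i × l_i = 2.6250 bits
Entropy H = 1.9427 bits
Efficiency η = H/L × 100% = 74.01%


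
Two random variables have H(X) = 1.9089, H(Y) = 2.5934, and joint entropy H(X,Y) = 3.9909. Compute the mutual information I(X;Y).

I(X;Y) = H(X) + H(Y) - H(X,Y)
I(X;Y) = 1.9089 + 2.5934 - 3.9909 = 0.5114 bits


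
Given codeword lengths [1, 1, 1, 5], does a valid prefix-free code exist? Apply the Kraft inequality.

Kraft inequality: Σ 2^(-l_i) ≤ 1 for prefix-free code
Calculating: 2^(-1) + 2^(-1) + 2^(-1) + 2^(-5)
= 0.5 + 0.5 + 0.5 + 0.03125
= 1.5312
Since 1.5312 > 1, prefix-free code does not exist


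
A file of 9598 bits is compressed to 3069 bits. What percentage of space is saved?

Space savings = (1 - Compressed/Original) × 100%
= (1 - 3069/9598) × 100%
= 68.02%


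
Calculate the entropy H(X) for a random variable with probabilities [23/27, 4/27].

H(X) = -Σ p(x) log₂ p(x)
  -23/27 × log₂(23/27) = 0.1971
  -4/27 × log₂(4/27) = 0.4081
H(X) = 0.6052 bits


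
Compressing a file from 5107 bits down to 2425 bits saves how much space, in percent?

Space savings = (1 - Compressed/Original) × 100%
= (1 - 2425/5107) × 100%
= 52.52%


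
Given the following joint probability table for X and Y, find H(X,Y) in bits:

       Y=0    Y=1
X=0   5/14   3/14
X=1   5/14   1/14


H(X,Y) = -Σ p(x,y) log₂ p(x,y)
  p(0,0)=5/14: -0.3571 × log₂(0.3571) = 0.5305
  p(0,1)=3/14: -0.2143 × log₂(0.2143) = 0.4762
  p(1,0)=5/14: -0.3571 × log₂(0.3571) = 0.5305
  p(1,1)=1/14: -0.0714 × log₂(0.0714) = 0.2720
H(X,Y) = 1.8092 bits


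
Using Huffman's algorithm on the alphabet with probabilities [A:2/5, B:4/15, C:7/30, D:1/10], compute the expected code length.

Huffman tree construction:
Combine smallest probabilities repeatedly
Resulting codes:
  A: 0 (length 1)
  B: 10 (length 2)
  C: 111 (length 3)
  D: 110 (length 3)
Average length = Σ p(s) × length(s) = 1.9333 bits


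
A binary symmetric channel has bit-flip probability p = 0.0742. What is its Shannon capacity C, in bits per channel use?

For BSC with error probability p:
C = 1 - H(p) where H(p) is binary entropy
H(0.0742) = -0.0742 × log₂(0.0742) - 0.9258 × log₂(0.9258)
H(p) = 0.3814
C = 1 - 0.3814 = 0.6186 bits/use


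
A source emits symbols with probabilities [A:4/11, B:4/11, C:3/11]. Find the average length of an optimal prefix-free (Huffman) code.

Huffman tree construction:
Combine smallest probabilities repeatedly
Resulting codes:
  A: 11 (length 2)
  B: 0 (length 1)
  C: 10 (length 2)
Average length = Σ p(s) × length(s) = 1.6364 bits


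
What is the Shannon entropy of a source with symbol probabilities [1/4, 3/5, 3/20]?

H(X) = -Σ p(x) log₂ p(x)
  -1/4 × log₂(1/4) = 0.5000
  -3/5 × log₂(3/5) = 0.4422
  -3/20 × log₂(3/20) = 0.4105
H(X) = 1.3527 bits


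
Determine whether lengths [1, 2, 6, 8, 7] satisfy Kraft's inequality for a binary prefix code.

Kraft inequality: Σ 2^(-l_i) ≤ 1 for prefix-free code
Calculating: 2^(-1) + 2^(-2) + 2^(-6) + 2^(-8) + 2^(-7)
= 0.5 + 0.25 + 0.015625 + 0.00390625 + 0.0078125
= 0.7773
Since 0.7773 ≤ 1, prefix-free code exists


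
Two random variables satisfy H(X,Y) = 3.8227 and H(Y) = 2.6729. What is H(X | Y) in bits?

Chain rule: H(X,Y) = H(X|Y) + H(Y)
H(X|Y) = H(X,Y) - H(Y) = 3.8227 - 2.6729 = 1.1498 bits


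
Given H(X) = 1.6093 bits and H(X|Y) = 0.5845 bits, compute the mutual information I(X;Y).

I(X;Y) = H(X) - H(X|Y)
I(X;Y) = 1.6093 - 0.5845 = 1.0248 bits


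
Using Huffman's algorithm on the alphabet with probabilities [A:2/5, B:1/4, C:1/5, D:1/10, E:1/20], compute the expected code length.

Huffman tree construction:
Combine smallest probabilities repeatedly
Resulting codes:
  A: 0 (length 1)
  B: 10 (length 2)
  C: 111 (length 3)
  D: 1101 (length 4)
  E: 1100 (length 4)
Average length = Σ p(s) × length(s) = 2.1000 bits


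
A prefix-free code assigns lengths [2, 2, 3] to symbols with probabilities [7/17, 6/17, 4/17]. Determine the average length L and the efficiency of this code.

Average length L = Σ p_i × l_i = 2.2353 bits
Entropy H = 1.5486 bits
Efficiency η = H/L × 100% = 69.28%


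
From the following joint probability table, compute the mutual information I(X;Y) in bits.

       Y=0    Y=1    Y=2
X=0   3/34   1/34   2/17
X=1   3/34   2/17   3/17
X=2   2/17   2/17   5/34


H(X) = 1.5518, H(Y) = 1.5477, H(X,Y) = 3.0690
I(X;Y) = H(X) + H(Y) - H(X,Y) = 0.0306 bits


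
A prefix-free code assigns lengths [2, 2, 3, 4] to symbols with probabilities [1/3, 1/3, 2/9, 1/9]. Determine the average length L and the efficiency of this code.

Average length L = Σ p_i × l_i = 2.4444 bits
Entropy H = 1.8911 bits
Efficiency η = H/L × 100% = 77.36%


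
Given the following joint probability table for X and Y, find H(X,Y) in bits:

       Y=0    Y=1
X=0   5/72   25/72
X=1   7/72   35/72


H(X,Y) = -Σ p(x,y) log₂ p(x,y)
  p(0,0)=5/72: -0.0694 × log₂(0.0694) = 0.2672
  p(0,1)=25/72: -0.3472 × log₂(0.3472) = 0.5299
  p(1,0)=7/72: -0.0972 × log₂(0.0972) = 0.3269
  p(1,1)=35/72: -0.4861 × log₂(0.4861) = 0.5059
H(X,Y) = 1.6299 bits


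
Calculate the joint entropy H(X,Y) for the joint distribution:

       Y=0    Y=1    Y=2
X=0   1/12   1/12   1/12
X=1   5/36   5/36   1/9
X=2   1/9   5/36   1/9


H(X,Y) = -Σ p(x,y) log₂ p(x,y)
  p(0,0)=1/12: -0.0833 × log₂(0.0833) = 0.2987
  p(0,1)=1/12: -0.0833 × log₂(0.0833) = 0.2987
  p(0,2)=1/12: -0.0833 × log₂(0.0833) = 0.2987
  p(1,0)=5/36: -0.1389 × log₂(0.1389) = 0.3956
  p(1,1)=5/36: -0.1389 × log₂(0.1389) = 0.3956
  p(1,2)=1/9: -0.1111 × log₂(0.1111) = 0.3522
  p(2,0)=1/9: -0.1111 × log₂(0.1111) = 0.3522
  p(2,1)=5/36: -0.1389 × log₂(0.1389) = 0.3956
  p(2,2)=1/9: -0.1111 × log₂(0.1111) = 0.3522
H(X,Y) = 3.1395 bits


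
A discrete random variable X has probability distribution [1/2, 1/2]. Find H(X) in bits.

H(X) = -Σ p(x) log₂ p(x)
  -1/2 × log₂(1/2) = 0.5000
  -1/2 × log₂(1/2) = 0.5000
H(X) = 1.0000 bits


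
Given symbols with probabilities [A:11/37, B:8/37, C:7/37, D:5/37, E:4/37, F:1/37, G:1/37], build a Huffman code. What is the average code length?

Huffman tree construction:
Combine smallest probabilities repeatedly
Resulting codes:
  A: 10 (length 2)
  B: 01 (length 2)
  C: 00 (length 2)
  D: 110 (length 3)
  E: 1111 (length 4)
  F: 11100 (length 5)
  G: 11101 (length 5)
Average length = Σ p(s) × length(s) = 2.5135 bits


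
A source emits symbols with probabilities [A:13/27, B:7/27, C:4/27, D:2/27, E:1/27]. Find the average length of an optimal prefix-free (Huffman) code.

Huffman tree construction:
Combine smallest probabilities repeatedly
Resulting codes:
  A: 0 (length 1)
  B: 10 (length 2)
  C: 111 (length 3)
  D: 1101 (length 4)
  E: 1100 (length 4)
Average length = Σ p(s) × length(s) = 1.8889 bits


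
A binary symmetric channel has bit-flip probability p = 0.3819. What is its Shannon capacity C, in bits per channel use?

For BSC with error probability p:
C = 1 - H(p) where H(p) is binary entropy
H(0.3819) = -0.3819 × log₂(0.3819) - 0.6181 × log₂(0.6181)
H(p) = 0.9594
C = 1 - 0.9594 = 0.0406 bits/use


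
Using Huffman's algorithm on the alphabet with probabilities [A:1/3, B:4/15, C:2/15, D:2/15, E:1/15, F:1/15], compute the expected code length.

Huffman tree construction:
Combine smallest probabilities repeatedly
Resulting codes:
  A: 11 (length 2)
  B: 01 (length 2)
  C: 100 (length 3)
  D: 101 (length 3)
  E: 000 (length 3)
  F: 001 (length 3)
Average length = Σ p(s) × length(s) = 2.4000 bits


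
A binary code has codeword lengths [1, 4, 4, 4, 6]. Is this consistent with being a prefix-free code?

Kraft inequality: Σ 2^(-l_i) ≤ 1 for prefix-free code
Calculating: 2^(-1) + 2^(-4) + 2^(-4) + 2^(-4) + 2^(-6)
= 0.5 + 0.0625 + 0.0625 + 0.0625 + 0.015625
= 0.7031
Since 0.7031 ≤ 1, prefix-free code exists


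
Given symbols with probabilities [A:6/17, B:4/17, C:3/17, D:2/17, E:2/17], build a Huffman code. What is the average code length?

Huffman tree construction:
Combine smallest probabilities repeatedly
Resulting codes:
  A: 11 (length 2)
  B: 01 (length 2)
  C: 00 (length 2)
  D: 100 (length 3)
  E: 101 (length 3)
Average length = Σ p(s) × length(s) = 2.2353 bits


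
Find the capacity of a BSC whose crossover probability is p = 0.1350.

For BSC with error probability p:
C = 1 - H(p) where H(p) is binary entropy
H(0.1350) = -0.1350 × log₂(0.1350) - 0.8650 × log₂(0.8650)
H(p) = 0.5710
C = 1 - 0.5710 = 0.4290 bits/use


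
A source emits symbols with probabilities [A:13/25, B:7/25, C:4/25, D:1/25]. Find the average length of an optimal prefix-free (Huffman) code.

Huffman tree construction:
Combine smallest probabilities repeatedly
Resulting codes:
  A: 1 (length 1)
  B: 01 (length 2)
  C: 001 (length 3)
  D: 000 (length 3)
Average length = Σ p(s) × length(s) = 1.6800 bits


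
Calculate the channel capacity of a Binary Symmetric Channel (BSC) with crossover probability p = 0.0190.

For BSC with error probability p:
C = 1 - H(p) where H(p) is binary entropy
H(0.0190) = -0.0190 × log₂(0.0190) - 0.9810 × log₂(0.9810)
H(p) = 0.1358
C = 1 - 0.1358 = 0.8642 bits/use


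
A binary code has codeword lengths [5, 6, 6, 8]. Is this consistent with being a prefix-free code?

Kraft inequality: Σ 2^(-l_i) ≤ 1 for prefix-free code
Calculating: 2^(-5) + 2^(-6) + 2^(-6) + 2^(-8)
= 0.03125 + 0.015625 + 0.015625 + 0.00390625
= 0.0664
Since 0.0664 ≤ 1, prefix-free code exists


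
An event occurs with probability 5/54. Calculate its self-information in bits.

Information content I(x) = -log₂(p(x))
I = -log₂(5/54) = -log₂(0.0926)
I = 3.4330 bits


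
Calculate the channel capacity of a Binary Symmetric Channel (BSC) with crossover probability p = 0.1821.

For BSC with error probability p:
C = 1 - H(p) where H(p) is binary entropy
H(0.1821) = -0.1821 × log₂(0.1821) - 0.8179 × log₂(0.8179)
H(p) = 0.6846
C = 1 - 0.6846 = 0.3154 bits/use


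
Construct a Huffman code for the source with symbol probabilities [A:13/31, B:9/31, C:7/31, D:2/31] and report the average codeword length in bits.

Huffman tree construction:
Combine smallest probabilities repeatedly
Resulting codes:
  A: 0 (length 1)
  B: 10 (length 2)
  C: 111 (length 3)
  D: 110 (length 3)
Average length = Σ p(s) × length(s) = 1.8710 bits


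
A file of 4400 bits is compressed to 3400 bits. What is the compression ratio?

Compression ratio = Original / Compressed
= 4400 / 3400 = 1.29:1


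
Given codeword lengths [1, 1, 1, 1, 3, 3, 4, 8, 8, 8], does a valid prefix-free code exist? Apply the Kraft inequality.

Kraft inequality: Σ 2^(-l_i) ≤ 1 for prefix-free code
Calculating: 2^(-1) + 2^(-1) + 2^(-1) + 2^(-1) + 2^(-3) + 2^(-3) + 2^(-4) + 2^(-8) + 2^(-8) + 2^(-8)
= 0.5 + 0.5 + 0.5 + 0.5 + 0.125 + 0.125 + 0.0625 + 0.00390625 + 0.00390625 + 0.00390625
= 2.3242
Since 2.3242 > 1, prefix-free code does not exist


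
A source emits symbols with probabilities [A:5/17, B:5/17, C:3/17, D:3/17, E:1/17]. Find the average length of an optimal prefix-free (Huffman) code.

Huffman tree construction:
Combine smallest probabilities repeatedly
Resulting codes:
  A: 10 (length 2)
  B: 11 (length 2)
  C: 011 (length 3)
  D: 00 (length 2)
  E: 010 (length 3)
Average length = Σ p(s) × length(s) = 2.2353 bits


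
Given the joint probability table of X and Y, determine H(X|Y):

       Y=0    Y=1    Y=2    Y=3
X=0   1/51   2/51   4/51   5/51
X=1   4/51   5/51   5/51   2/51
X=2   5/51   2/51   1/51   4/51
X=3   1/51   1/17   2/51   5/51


H(X|Y) = Σ_y p(y) H(X|Y=y)
  p(Y=0) = 11/51, H(X|Y=0) = 1.6767
  p(Y=1) = 4/17, H(X|Y=1) = 1.8879
  p(Y=2) = 4/17, H(X|Y=2) = 1.7842
  p(Y=3) = 16/51, H(X|Y=3) = 1.9238
H(X|Y) = 0.2157×1.6767 + 0.2353×1.8879 + 0.2353×1.7842 + 0.3137×1.9238 = 1.8292 bits


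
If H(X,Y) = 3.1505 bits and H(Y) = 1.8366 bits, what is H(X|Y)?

Chain rule: H(X,Y) = H(X|Y) + H(Y)
H(X|Y) = H(X,Y) - H(Y) = 3.1505 - 1.8366 = 1.3139 bits


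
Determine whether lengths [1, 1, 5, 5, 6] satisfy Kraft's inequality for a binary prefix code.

Kraft inequality: Σ 2^(-l_i) ≤ 1 for prefix-free code
Calculating: 2^(-1) + 2^(-1) + 2^(-5) + 2^(-5) + 2^(-6)
= 0.5 + 0.5 + 0.03125 + 0.03125 + 0.015625
= 1.0781
Since 1.0781 > 1, prefix-free code does not exist


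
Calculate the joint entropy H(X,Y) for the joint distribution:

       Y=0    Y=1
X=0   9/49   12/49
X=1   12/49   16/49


H(X,Y) = -Σ p(x,y) log₂ p(x,y)
  p(0,0)=9/49: -0.1837 × log₂(0.1837) = 0.4490
  p(0,1)=12/49: -0.2449 × log₂(0.2449) = 0.4971
  p(1,0)=12/49: -0.2449 × log₂(0.2449) = 0.4971
  p(1,1)=16/49: -0.3265 × log₂(0.3265) = 0.5273
H(X,Y) = 1.9705 bits


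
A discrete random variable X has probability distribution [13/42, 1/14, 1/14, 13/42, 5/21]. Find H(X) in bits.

H(X) = -Σ p(x) log₂ p(x)
  -13/42 × log₂(13/42) = 0.5237
  -1/14 × log₂(1/14) = 0.2720
  -1/14 × log₂(1/14) = 0.2720
  -13/42 × log₂(13/42) = 0.5237
  -5/21 × log₂(5/21) = 0.4929
H(X) = 2.0842 bits


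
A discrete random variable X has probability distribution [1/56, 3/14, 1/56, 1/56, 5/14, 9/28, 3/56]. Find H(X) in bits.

H(X) = -Σ p(x) log₂ p(x)
  -1/56 × log₂(1/56) = 0.1037
  -3/14 × log₂(3/14) = 0.4762
  -1/56 × log₂(1/56) = 0.1037
  -1/56 × log₂(1/56) = 0.1037
  -5/14 × log₂(5/14) = 0.5305
  -9/28 × log₂(9/28) = 0.5263
  -3/56 × log₂(3/56) = 0.2262
H(X) = 2.0704 bits


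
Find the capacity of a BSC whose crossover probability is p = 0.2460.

For BSC with error probability p:
C = 1 - H(p) where H(p) is binary entropy
H(0.2460) = -0.2460 × log₂(0.2460) - 0.7540 × log₂(0.7540)
H(p) = 0.8049
C = 1 - 0.8049 = 0.1951 bits/use


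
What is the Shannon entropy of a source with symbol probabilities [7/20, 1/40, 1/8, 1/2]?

H(X) = -Σ p(x) log₂ p(x)
  -7/20 × log₂(7/20) = 0.5301
  -1/40 × log₂(1/40) = 0.1330
  -1/8 × log₂(1/8) = 0.3750
  -1/2 × log₂(1/2) = 0.5000
H(X) = 1.5381 bits


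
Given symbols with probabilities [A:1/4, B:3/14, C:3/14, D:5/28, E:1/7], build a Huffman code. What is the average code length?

Huffman tree construction:
Combine smallest probabilities repeatedly
Resulting codes:
  A: 10 (length 2)
  B: 00 (length 2)
  C: 01 (length 2)
  D: 111 (length 3)
  E: 110 (length 3)
Average length = Σ p(s) × length(s) = 2.3214 bits


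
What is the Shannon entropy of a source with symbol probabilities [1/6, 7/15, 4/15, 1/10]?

H(X) = -Σ p(x) log₂ p(x)
  -1/6 × log₂(1/6) = 0.4308
  -7/15 × log₂(7/15) = 0.5131
  -4/15 × log₂(4/15) = 0.5085
  -1/10 × log₂(1/10) = 0.3322
H(X) = 1.7846 bits


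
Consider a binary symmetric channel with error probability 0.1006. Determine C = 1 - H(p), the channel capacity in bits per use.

For BSC with error probability p:
C = 1 - H(p) where H(p) is binary entropy
H(0.1006) = -0.1006 × log₂(0.1006) - 0.8994 × log₂(0.8994)
H(p) = 0.4709
C = 1 - 0.4709 = 0.5291 bits/use


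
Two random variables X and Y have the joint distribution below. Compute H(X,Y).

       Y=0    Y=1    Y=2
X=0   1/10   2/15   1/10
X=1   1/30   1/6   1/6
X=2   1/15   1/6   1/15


H(X,Y) = -Σ p(x,y) log₂ p(x,y)
  p(0,0)=1/10: -0.1000 × log₂(0.1000) = 0.3322
  p(0,1)=2/15: -0.1333 × log₂(0.1333) = 0.3876
  p(0,2)=1/10: -0.1000 × log₂(0.1000) = 0.3322
  p(1,0)=1/30: -0.0333 × log₂(0.0333) = 0.1636
  p(1,1)=1/6: -0.1667 × log₂(0.1667) = 0.4308
  p(1,2)=1/6: -0.1667 × log₂(0.1667) = 0.4308
  p(2,0)=1/15: -0.0667 × log₂(0.0667) = 0.2605
  p(2,1)=1/6: -0.1667 × log₂(0.1667) = 0.4308
  p(2,2)=1/15: -0.0667 × log₂(0.0667) = 0.2605
H(X,Y) = 3.0289 bits


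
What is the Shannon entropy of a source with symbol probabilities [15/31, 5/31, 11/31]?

H(X) = -Σ p(x) log₂ p(x)
  -15/31 × log₂(15/31) = 0.5068
  -5/31 × log₂(5/31) = 0.4246
  -11/31 × log₂(11/31) = 0.5304
H(X) = 1.4617 bits


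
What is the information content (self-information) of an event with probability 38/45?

Information content I(x) = -log₂(p(x))
I = -log₂(38/45) = -log₂(0.8444)
I = 0.2439 bits


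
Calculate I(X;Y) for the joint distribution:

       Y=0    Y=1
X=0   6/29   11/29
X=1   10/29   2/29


H(X) = 0.9784, H(Y) = 0.9923, H(X,Y) = 1.7965
I(X;Y) = H(X) + H(Y) - H(X,Y) = 0.1742 bits


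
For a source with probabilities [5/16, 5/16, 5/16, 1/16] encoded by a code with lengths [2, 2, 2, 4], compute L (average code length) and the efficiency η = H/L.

Average length L = Σ p_i × l_i = 2.1250 bits
Entropy H = 1.8232 bits
Efficiency η = H/L × 100% = 85.80%


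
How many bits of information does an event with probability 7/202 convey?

Information content I(x) = -log₂(p(x))
I = -log₂(7/202) = -log₂(0.0347)
I = 4.8509 bits


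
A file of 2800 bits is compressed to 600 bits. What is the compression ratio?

Compression ratio = Original / Compressed
= 2800 / 600 = 4.67:1


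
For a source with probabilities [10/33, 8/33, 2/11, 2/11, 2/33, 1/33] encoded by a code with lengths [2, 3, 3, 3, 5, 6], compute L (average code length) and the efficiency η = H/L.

Average length L = Σ p_i × l_i = 2.9091 bits
Entropy H = 2.3099 bits
Efficiency η = H/L × 100% = 79.40%


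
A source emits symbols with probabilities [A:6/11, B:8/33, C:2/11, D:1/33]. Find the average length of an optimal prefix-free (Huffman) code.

Huffman tree construction:
Combine smallest probabilities repeatedly
Resulting codes:
  A: 1 (length 1)
  B: 01 (length 2)
  C: 001 (length 3)
  D: 000 (length 3)
Average length = Σ p(s) × length(s) = 1.6667 bits


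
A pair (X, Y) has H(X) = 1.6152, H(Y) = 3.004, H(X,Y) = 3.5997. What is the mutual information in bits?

I(X;Y) = H(X) + H(Y) - H(X,Y)
I(X;Y) = 1.6152 + 3.004 - 3.5997 = 1.0195 bits


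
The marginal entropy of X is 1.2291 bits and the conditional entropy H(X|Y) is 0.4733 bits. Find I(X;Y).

I(X;Y) = H(X) - H(X|Y)
I(X;Y) = 1.2291 - 0.4733 = 0.7558 bits


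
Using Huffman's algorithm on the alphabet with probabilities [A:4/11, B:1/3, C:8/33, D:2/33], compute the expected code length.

Huffman tree construction:
Combine smallest probabilities repeatedly
Resulting codes:
  A: 0 (length 1)
  B: 11 (length 2)
  C: 101 (length 3)
  D: 100 (length 3)
Average length = Σ p(s) × length(s) = 1.9394 bits


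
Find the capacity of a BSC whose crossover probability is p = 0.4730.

For BSC with error probability p:
C = 1 - H(p) where H(p) is binary entropy
H(0.4730) = -0.4730 × log₂(0.4730) - 0.5270 × log₂(0.5270)
H(p) = 0.9979
C = 1 - 0.9979 = 0.0021 bits/use


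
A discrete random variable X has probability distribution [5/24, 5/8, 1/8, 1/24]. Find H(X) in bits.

H(X) = -Σ p(x) log₂ p(x)
  -5/24 × log₂(5/24) = 0.4715
  -5/8 × log₂(5/8) = 0.4238
  -1/8 × log₂(1/8) = 0.3750
  -1/24 × log₂(1/24) = 0.1910
H(X) = 1.4613 bits


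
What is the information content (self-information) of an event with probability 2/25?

Information content I(x) = -log₂(p(x))
I = -log₂(2/25) = -log₂(0.0800)
I = 3.6439 bits


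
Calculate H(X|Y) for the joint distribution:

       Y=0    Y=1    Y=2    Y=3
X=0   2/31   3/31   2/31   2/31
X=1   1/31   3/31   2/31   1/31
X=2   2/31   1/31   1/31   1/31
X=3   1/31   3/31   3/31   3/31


H(X|Y) = Σ_y p(y) H(X|Y=y)
  p(Y=0) = 6/31, H(X|Y=0) = 1.9183
  p(Y=1) = 10/31, H(X|Y=1) = 1.8955
  p(Y=2) = 8/31, H(X|Y=2) = 1.9056
  p(Y=3) = 7/31, H(X|Y=3) = 1.8424
H(X|Y) = 0.1935×1.9183 + 0.3226×1.8955 + 0.2581×1.9056 + 0.2258×1.8424 = 1.8905 bits


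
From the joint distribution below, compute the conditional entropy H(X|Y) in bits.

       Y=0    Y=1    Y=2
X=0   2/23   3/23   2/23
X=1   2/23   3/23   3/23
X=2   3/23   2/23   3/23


H(X|Y) = Σ_y p(y) H(X|Y=y)
  p(Y=0) = 7/23, H(X|Y=0) = 1.5567
  p(Y=1) = 8/23, H(X|Y=1) = 1.5613
  p(Y=2) = 8/23, H(X|Y=2) = 1.5613
H(X|Y) = 0.3043×1.5567 + 0.3478×1.5613 + 0.3478×1.5613 = 1.5599 bits


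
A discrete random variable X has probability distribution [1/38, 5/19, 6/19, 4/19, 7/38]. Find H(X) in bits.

H(X) = -Σ p(x) log₂ p(x)
  -1/38 × log₂(1/38) = 0.1381
  -5/19 × log₂(5/19) = 0.5068
  -6/19 × log₂(6/19) = 0.5251
  -4/19 × log₂(4/19) = 0.4732
  -7/38 × log₂(7/38) = 0.4496
H(X) = 2.0929 bits


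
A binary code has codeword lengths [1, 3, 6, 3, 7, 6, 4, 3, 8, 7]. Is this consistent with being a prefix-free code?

Kraft inequality: Σ 2^(-l_i) ≤ 1 for prefix-free code
Calculating: 2^(-1) + 2^(-3) + 2^(-6) + 2^(-3) + 2^(-7) + 2^(-6) + 2^(-4) + 2^(-3) + 2^(-8) + 2^(-7)
= 0.5 + 0.125 + 0.015625 + 0.125 + 0.0078125 + 0.015625 + 0.0625 + 0.125 + 0.00390625 + 0.0078125
= 0.9883
Since 0.9883 ≤ 1, prefix-free code exists


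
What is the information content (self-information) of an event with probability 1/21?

Information content I(x) = -log₂(p(x))
I = -log₂(1/21) = -log₂(0.0476)
I = 4.3923 bits


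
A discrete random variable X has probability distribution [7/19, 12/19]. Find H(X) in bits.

H(X) = -Σ p(x) log₂ p(x)
  -7/19 × log₂(7/19) = 0.5307
  -12/19 × log₂(12/19) = 0.4187
H(X) = 0.9495 bits


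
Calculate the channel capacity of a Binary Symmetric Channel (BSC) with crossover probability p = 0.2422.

For BSC with error probability p:
C = 1 - H(p) where H(p) is binary entropy
H(0.2422) = -0.2422 × log₂(0.2422) - 0.7578 × log₂(0.7578)
H(p) = 0.7987
C = 1 - 0.7987 = 0.2013 bits/use


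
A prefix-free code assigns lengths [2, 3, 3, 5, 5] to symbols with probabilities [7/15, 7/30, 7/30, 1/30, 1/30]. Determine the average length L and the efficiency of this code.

Average length L = Σ p_i × l_i = 2.6667 bits
Entropy H = 1.8200 bits
Efficiency η = H/L × 100% = 68.25%


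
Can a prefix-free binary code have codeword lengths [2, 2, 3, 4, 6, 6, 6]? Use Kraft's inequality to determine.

Kraft inequality: Σ 2^(-l_i) ≤ 1 for prefix-free code
Calculating: 2^(-2) + 2^(-2) + 2^(-3) + 2^(-4) + 2^(-6) + 2^(-6) + 2^(-6)
= 0.25 + 0.25 + 0.125 + 0.0625 + 0.015625 + 0.015625 + 0.015625
= 0.7344
Since 0.7344 ≤ 1, prefix-free code exists


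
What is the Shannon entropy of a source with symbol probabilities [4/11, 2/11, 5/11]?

H(X) = -Σ p(x) log₂ p(x)
  -4/11 × log₂(4/11) = 0.5307
  -2/11 × log₂(2/11) = 0.4472
  -5/11 × log₂(5/11) = 0.5170
H(X) = 1.4949 bits


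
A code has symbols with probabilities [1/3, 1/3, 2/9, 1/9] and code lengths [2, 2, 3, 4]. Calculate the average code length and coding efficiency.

Average length L = Σ p_i × l_i = 2.4444 bits
Entropy H = 1.8911 bits
Efficiency η = H/L × 100% = 77.36%


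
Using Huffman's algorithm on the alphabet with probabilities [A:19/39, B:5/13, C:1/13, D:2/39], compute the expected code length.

Huffman tree construction:
Combine smallest probabilities repeatedly
Resulting codes:
  A: 0 (length 1)
  B: 11 (length 2)
  C: 101 (length 3)
  D: 100 (length 3)
Average length = Σ p(s) × length(s) = 1.6410 bits


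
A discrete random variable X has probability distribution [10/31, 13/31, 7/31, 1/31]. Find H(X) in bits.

H(X) = -Σ p(x) log₂ p(x)
  -10/31 × log₂(10/31) = 0.5265
  -13/31 × log₂(13/31) = 0.5258
  -7/31 × log₂(7/31) = 0.4848
  -1/31 × log₂(1/31) = 0.1598
H(X) = 1.6969 bits


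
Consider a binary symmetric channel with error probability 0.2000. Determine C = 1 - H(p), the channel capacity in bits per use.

For BSC with error probability p:
C = 1 - H(p) where H(p) is binary entropy
H(0.2000) = -0.2000 × log₂(0.2000) - 0.8000 × log₂(0.8000)
H(p) = 0.7219
C = 1 - 0.7219 = 0.2781 bits/use


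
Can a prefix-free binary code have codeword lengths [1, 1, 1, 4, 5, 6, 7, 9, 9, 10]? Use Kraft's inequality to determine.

Kraft inequality: Σ 2^(-l_i) ≤ 1 for prefix-free code
Calculating: 2^(-1) + 2^(-1) + 2^(-1) + 2^(-4) + 2^(-5) + 2^(-6) + 2^(-7) + 2^(-9) + 2^(-9) + 2^(-10)
= 0.5 + 0.5 + 0.5 + 0.0625 + 0.03125 + 0.015625 + 0.0078125 + 0.001953125 + 0.001953125 + 0.0009765625
= 1.6221
Since 1.6221 > 1, prefix-free code does not exist


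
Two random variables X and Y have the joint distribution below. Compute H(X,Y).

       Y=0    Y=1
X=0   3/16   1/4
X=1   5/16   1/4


H(X,Y) = -Σ p(x,y) log₂ p(x,y)
  p(0,0)=3/16: -0.1875 × log₂(0.1875) = 0.4528
  p(0,1)=1/4: -0.2500 × log₂(0.2500) = 0.5000
  p(1,0)=5/16: -0.3125 × log₂(0.3125) = 0.5244
  p(1,1)=1/4: -0.2500 × log₂(0.2500) = 0.5000
H(X,Y) = 1.9772 bits


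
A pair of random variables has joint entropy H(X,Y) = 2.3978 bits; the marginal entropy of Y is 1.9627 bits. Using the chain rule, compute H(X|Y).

Chain rule: H(X,Y) = H(X|Y) + H(Y)
H(X|Y) = H(X,Y) - H(Y) = 2.3978 - 1.9627 = 0.4351 bits


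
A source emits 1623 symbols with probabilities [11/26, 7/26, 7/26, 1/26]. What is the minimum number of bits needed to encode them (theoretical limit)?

Entropy H = 1.7252 bits/symbol
Minimum bits = H × n = 1.7252 × 1623
= 2799.97 bits


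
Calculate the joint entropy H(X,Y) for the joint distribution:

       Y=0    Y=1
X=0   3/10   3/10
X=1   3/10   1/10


H(X,Y) = -Σ p(x,y) log₂ p(x,y)
  p(0,0)=3/10: -0.3000 × log₂(0.3000) = 0.5211
  p(0,1)=3/10: -0.3000 × log₂(0.3000) = 0.5211
  p(1,0)=3/10: -0.3000 × log₂(0.3000) = 0.5211
  p(1,1)=1/10: -0.1000 × log₂(0.1000) = 0.3322
H(X,Y) = 1.8955 bits


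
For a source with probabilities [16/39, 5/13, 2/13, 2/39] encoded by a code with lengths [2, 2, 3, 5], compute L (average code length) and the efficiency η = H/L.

Average length L = Σ p_i × l_i = 2.3077 bits
Entropy H = 1.6928 bits
Efficiency η = H/L × 100% = 73.35%


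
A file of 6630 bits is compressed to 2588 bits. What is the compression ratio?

Compression ratio = Original / Compressed
= 6630 / 2588 = 2.56:1


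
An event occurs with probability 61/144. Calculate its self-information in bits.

Information content I(x) = -log₂(p(x))
I = -log₂(61/144) = -log₂(0.4236)
I = 1.2392 bits


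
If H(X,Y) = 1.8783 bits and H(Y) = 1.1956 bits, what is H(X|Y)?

Chain rule: H(X,Y) = H(X|Y) + H(Y)
H(X|Y) = H(X,Y) - H(Y) = 1.8783 - 1.1956 = 0.6827 bits


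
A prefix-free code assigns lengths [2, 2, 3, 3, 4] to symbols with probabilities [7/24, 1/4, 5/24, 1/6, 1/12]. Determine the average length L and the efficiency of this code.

Average length L = Σ p_i × l_i = 2.5417 bits
Entropy H = 2.2195 bits
Efficiency η = H/L × 100% = 87.32%


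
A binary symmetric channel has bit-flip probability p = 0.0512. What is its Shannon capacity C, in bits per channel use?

For BSC with error probability p:
C = 1 - H(p) where H(p) is binary entropy
H(0.0512) = -0.0512 × log₂(0.0512) - 0.9488 × log₂(0.9488)
H(p) = 0.2915
C = 1 - 0.2915 = 0.7085 bits/use


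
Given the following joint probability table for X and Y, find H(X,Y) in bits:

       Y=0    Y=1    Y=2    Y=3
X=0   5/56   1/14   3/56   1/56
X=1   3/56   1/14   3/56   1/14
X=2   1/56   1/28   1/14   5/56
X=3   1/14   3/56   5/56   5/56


H(X,Y) = -Σ p(x,y) log₂ p(x,y)
  p(0,0)=5/56: -0.0893 × log₂(0.0893) = 0.3112
  p(0,1)=1/14: -0.0714 × log₂(0.0714) = 0.2720
  p(0,2)=3/56: -0.0536 × log₂(0.0536) = 0.2262
  p(0,3)=1/56: -0.0179 × log₂(0.0179) = 0.1037
  p(1,0)=3/56: -0.0536 × log₂(0.0536) = 0.2262
  p(1,1)=1/14: -0.0714 × log₂(0.0714) = 0.2720
  p(1,2)=3/56: -0.0536 × log₂(0.0536) = 0.2262
  p(1,3)=1/14: -0.0714 × log₂(0.0714) = 0.2720
  p(2,0)=1/56: -0.0179 × log₂(0.0179) = 0.1037
  p(2,1)=1/28: -0.0357 × log₂(0.0357) = 0.1717
  p(2,2)=1/14: -0.0714 × log₂(0.0714) = 0.2720
  p(2,3)=5/56: -0.0893 × log₂(0.0893) = 0.3112
  p(3,0)=1/14: -0.0714 × log₂(0.0714) = 0.2720
  p(3,1)=3/56: -0.0536 × log₂(0.0536) = 0.2262
  p(3,2)=5/56: -0.0893 × log₂(0.0893) = 0.3112
  p(3,3)=5/56: -0.0893 × log₂(0.0893) = 0.3112
H(X,Y) = 3.8885 bits
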